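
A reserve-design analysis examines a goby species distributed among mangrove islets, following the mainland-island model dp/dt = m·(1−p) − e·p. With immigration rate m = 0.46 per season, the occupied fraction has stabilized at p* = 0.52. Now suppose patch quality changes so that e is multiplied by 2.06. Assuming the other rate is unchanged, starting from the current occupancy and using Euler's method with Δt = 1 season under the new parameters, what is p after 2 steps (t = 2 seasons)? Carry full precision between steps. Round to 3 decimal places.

Balance m(1−p*) = e·p* gives e = m(1−p*)/p* = 0.46×0.48000/0.52000 = 0.42462.
Starting from p₀ = 0.52000; update p ← p + (dp/dt)·Δt with the new parameters.
p: 0.52000 → 0.28595  (Δp = -0.23405)
p: 0.28595 → 0.36429  (Δp = +0.07834)

0.364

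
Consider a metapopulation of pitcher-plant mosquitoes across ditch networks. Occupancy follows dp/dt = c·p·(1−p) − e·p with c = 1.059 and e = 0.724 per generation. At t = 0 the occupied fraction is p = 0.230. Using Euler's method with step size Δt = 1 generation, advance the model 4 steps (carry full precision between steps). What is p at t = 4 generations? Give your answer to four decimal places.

Update rule: p ← p + [c·p·(1−p) − e·p]·Δt with Δt = 1.
t = 1: p = 0.23000 + (+0.02103) = 0.25103
t = 2: p = 0.25103 + (+0.01736) = 0.26839
t = 3: p = 0.26839 + (+0.01363) = 0.28202
t = 4: p = 0.28202 + (+0.01025) = 0.29227

0.2923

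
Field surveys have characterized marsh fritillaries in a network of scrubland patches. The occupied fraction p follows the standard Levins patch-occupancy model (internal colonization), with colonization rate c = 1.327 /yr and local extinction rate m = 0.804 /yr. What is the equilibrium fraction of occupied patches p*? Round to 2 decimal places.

Setting dp/dt = 0 and dividing through by p* gives c·(1−p*) = m.
So p* = 1 − m/c = 1 − 0.804/1.327 = 1 − 0.6059 = 0.3941.

0.39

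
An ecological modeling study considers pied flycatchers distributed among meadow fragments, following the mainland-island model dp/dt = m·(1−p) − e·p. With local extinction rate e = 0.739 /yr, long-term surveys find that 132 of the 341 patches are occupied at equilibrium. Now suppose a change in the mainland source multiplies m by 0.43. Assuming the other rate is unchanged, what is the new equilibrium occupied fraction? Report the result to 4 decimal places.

0.2136

Observed p* = 132/341 = 0.38710.
Balance m(1−p*) = e·p* gives m = e·p*/(1−p*) = 0.739×0.38710/0.61290 = 0.46674.
New p* = m/(m+e) = 0.20070/(0.20070+0.73900) = 0.21358.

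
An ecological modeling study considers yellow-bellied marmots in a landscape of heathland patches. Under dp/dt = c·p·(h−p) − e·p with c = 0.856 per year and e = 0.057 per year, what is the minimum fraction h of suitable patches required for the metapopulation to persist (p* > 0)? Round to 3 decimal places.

p* = h − e/c is positive only when h > e/c.
h_min = e/c = 0.057/0.856 = 0.0666.

0.067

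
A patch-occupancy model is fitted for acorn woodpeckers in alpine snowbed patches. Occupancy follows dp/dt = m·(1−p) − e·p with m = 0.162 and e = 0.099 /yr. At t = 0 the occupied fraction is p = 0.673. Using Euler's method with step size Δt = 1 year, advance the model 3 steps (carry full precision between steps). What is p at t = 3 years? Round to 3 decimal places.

Update rule: p ← p + [m·(1−p) − e·p]·Δt with Δt = 1.
p: 0.67300 → 0.65935  (Δp = -0.01365)
p: 0.65935 → 0.64926  (Δp = -0.01009)
p: 0.64926 → 0.64180  (Δp = -0.00746)

0.642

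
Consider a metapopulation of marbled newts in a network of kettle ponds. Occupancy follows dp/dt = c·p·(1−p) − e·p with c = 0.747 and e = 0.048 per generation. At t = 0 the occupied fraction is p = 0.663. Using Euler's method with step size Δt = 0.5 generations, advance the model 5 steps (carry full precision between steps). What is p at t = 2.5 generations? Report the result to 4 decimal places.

Update rule: p ← p + [c·p·(1−p) − e·p]·Δt with Δt = 0.5.
  1  |  dp/dt·Δt = +0.067539  |  p_1 = 0.730539
  2  |  dp/dt·Δt = +0.055991  |  p_2 = 0.786531
  3  |  dp/dt·Δt = +0.043834  |  p_3 = 0.830365
  4  |  dp/dt·Δt = +0.032682  |  p_4 = 0.863047
  5  |  dp/dt·Δt = +0.023433  |  p_5 = 0.886480

0.8865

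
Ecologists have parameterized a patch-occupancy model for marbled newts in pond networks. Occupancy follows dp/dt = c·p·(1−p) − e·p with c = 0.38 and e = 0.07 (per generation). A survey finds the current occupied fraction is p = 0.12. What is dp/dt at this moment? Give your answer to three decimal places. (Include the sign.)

0.032

Colonization term: c·p·(1−p) = 0.38×0.12×0.8800 = 0.04013.
Extinction term: e·p = 0.00840.
dp/dt = 0.04013 − 0.00840 = 0.03173.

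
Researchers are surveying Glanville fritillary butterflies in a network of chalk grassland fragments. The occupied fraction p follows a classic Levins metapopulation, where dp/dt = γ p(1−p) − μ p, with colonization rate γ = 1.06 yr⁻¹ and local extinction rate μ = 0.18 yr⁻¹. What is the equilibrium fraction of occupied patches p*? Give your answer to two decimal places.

Setting dp/dt = 0 and dividing through by p* gives γ·(1−p*) = μ.
So p* = 1 − μ/γ = 1 − 0.18/1.06 = 1 − 0.1698 = 0.8302.

0.83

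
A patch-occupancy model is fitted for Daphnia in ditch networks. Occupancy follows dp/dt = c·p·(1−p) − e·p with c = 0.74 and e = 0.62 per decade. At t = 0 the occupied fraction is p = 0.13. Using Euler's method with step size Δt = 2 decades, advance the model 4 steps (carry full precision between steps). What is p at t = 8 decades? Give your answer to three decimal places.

Update rule: p ← p + [c·p·(1−p) − e·p]·Δt with Δt = 2.
step 1: Δp = +0.00619, p = 0.13619
step 2: Δp = +0.00524, p = 0.14142
step 3: Δp = +0.00434, p = 0.14576
step 4: Δp = +0.00354, p = 0.14930

0.149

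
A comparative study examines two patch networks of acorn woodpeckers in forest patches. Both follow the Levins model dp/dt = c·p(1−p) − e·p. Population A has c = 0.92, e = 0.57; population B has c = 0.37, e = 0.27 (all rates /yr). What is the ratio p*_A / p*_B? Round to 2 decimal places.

1.41

A: p*_A = 1 − 0.57/0.92 = 0.3804.
B: p*_B = 1 − 0.27/0.37 = 0.2703.
p*_A / p*_B = 0.3804/0.2703 = 1.4076.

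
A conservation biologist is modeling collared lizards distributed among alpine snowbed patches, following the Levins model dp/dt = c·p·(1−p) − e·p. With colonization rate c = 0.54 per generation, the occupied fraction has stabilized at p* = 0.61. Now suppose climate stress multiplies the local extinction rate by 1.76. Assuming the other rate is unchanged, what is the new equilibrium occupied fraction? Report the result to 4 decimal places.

0.3136

Balance c(1−p*) = e gives e = 0.54×(1 − 0.61000) = 0.21060.
New p* = 1 − e/c = 1 − 0.37066/0.54000 = 0.31359.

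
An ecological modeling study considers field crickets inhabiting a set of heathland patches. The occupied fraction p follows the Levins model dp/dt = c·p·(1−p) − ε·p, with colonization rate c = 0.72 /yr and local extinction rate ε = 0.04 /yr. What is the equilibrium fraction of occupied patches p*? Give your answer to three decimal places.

0.944

At equilibrium, colonization balances extinction: c·p*·(1−p*) = ε·p*.
So p* = 1 − ε/c = 1 − 0.04/0.72 = 1 − 0.0556 = 0.9444.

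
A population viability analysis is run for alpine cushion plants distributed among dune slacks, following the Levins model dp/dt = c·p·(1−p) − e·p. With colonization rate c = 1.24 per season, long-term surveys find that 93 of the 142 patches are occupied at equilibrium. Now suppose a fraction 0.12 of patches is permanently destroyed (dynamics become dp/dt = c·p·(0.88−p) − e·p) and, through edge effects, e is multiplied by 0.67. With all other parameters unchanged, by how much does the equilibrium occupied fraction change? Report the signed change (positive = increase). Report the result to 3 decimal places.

Observed p* = 93/142 = 0.65493.
Balance c(1−p*) = e gives e = 1.24×(1 − 0.65493) = 0.42789.
New p* = 0.88 − e/c = 0.88 − 0.28669/1.24000 = 0.64880.
Δp* = 0.64880 − 0.65493 = -0.00613.

-0.006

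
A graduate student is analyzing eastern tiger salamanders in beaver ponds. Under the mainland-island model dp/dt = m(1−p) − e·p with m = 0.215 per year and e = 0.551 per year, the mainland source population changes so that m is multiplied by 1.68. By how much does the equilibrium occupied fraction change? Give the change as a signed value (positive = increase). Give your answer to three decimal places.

Before: p* = 0.215/(0.215+0.551) = 0.2807.
After: m = 0.3612, e = 0.551; p* = 0.3612/0.9122 = 0.3960.
Δp* = 0.3960 − 0.2807 = +0.1153.

0.115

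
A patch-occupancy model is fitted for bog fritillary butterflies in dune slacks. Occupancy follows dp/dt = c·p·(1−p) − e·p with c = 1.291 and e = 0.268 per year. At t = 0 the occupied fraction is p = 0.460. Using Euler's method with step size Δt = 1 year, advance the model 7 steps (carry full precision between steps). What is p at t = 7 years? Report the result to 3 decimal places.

Update rule: p ← p + [c·p·(1−p) − e·p]·Δt with Δt = 1.
t = 1: p = 0.46000 + (+0.19740) = 0.65740
t = 2: p = 0.65740 + (+0.11458) = 0.77198
t = 3: p = 0.77198 + (+0.02036) = 0.79234
t = 4: p = 0.79234 + (+0.00007) = 0.79241
t = 5: p = 0.79241 + (-0.00000) = 0.79241
t = 6: p = 0.79241 + (+0.00000) = 0.79241
t = 7: p = 0.79241 + (-0.00000) = 0.79241

0.792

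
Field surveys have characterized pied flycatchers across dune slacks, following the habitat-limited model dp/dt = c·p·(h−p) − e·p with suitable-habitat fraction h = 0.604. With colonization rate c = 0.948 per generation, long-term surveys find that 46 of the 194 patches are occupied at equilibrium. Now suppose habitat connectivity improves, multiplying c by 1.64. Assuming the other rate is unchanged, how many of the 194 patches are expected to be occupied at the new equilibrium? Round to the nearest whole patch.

Observed p* = 46/194 = 0.23711.
Balance c(h−p*) = e gives e = 0.948×(0.604 − 0.23711) = 0.34781.
New p* = 0.604 − e/c = 0.604 − 0.34781/1.55472 = 0.38029.
Expected occupied = 194 × 0.38029 = 73.78 ≈ 74.

74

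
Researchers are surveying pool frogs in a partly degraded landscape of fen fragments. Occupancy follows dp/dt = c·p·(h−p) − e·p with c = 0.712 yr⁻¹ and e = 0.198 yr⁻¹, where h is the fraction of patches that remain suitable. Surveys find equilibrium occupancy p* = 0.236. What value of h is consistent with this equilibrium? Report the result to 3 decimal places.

At equilibrium c(h−p*) = e, so h = p* + e/c.
h = 0.236 + 0.198/0.712 = 0.236 + 0.2781 = 0.5141.

0.514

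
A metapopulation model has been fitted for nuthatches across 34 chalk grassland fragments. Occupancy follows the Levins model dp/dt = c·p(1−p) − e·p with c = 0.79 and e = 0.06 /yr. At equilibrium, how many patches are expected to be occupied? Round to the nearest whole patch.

31

p* = 1 − e/c = 1 − 0.06/0.79 = 0.9241.
Expected occupied patches = N × p* = 34 × 0.9241 = 31.42 ≈ 31.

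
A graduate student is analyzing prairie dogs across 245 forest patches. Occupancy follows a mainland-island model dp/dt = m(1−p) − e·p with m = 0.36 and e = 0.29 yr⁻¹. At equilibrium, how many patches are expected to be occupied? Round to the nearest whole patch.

136

p* = m/(m+e) = 0.36/0.6500 = 0.5538.
Expected occupied patches = N × p* = 245 × 0.5538 = 135.69 ≈ 136.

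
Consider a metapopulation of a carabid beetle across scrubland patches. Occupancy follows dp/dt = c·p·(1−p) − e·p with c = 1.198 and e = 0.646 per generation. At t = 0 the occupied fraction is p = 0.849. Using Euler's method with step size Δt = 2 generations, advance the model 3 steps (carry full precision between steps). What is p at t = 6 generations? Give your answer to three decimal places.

0.212

Update rule: p ← p + [c·p·(1−p) − e·p]·Δt with Δt = 2.
step 1: Δp = -0.78974, p = 0.05926
step 2: Δp = +0.05701, p = 0.11626
step 3: Δp = +0.09597, p = 0.21223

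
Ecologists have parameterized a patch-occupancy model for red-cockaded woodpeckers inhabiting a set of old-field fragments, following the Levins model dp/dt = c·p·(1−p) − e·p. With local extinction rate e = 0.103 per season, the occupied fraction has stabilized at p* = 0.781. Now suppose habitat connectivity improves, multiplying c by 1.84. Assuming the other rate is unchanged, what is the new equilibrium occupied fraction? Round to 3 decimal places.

0.881

Balance c(1−p*) = e gives c = e/(1 − 0.78100) = 0.103/0.21900 = 0.47032.
New p* = 1 − e/c = 1 − 0.10300/0.86539 = 0.88098.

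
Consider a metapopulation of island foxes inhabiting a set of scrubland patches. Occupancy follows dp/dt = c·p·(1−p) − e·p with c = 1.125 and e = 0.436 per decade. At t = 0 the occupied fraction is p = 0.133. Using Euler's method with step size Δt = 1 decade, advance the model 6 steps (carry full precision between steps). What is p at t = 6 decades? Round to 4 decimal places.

0.5941

Update rule: p ← p + [c·p·(1−p) − e·p]·Δt with Δt = 1.
step 1: Δp = +0.07174, p = 0.20474
step 2: Δp = +0.09391, p = 0.29864
step 3: Δp = +0.10543, p = 0.40407
step 4: Δp = +0.09472, p = 0.49879
step 5: Δp = +0.06377, p = 0.56257
step 6: Δp = +0.03157, p = 0.59413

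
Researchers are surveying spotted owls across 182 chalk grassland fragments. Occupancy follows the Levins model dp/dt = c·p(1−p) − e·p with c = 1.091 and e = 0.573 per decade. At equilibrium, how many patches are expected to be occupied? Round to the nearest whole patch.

p* = 1 − e/c = 1 − 0.573/1.091 = 0.4748.
Expected occupied patches = N × p* = 182 × 0.4748 = 86.41 ≈ 86.

86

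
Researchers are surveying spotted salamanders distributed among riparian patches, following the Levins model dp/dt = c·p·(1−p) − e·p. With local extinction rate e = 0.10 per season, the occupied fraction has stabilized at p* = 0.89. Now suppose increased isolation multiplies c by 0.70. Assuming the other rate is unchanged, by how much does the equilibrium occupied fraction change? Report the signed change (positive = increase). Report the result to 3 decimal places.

-0.047

Balance c(1−p*) = e gives c = e/(1 − 0.89000) = 0.10/0.11000 = 0.90909.
New p* = 1 − e/c = 1 − 0.10000/0.63636 = 0.84286.
Δp* = 0.84286 − 0.89000 = -0.04714.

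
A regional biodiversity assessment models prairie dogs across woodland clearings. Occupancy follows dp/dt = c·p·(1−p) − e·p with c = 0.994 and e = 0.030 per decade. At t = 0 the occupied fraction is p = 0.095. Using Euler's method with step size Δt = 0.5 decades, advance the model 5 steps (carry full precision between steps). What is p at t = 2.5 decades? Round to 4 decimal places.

Update rule: p ← p + [c·p·(1−p) − e·p]·Δt with Δt = 0.5.
t = 0.5: p = 0.09500 + (+0.04130) = 0.13630
t = 1: p = 0.13630 + (+0.05647) = 0.19277
t = 1.5: p = 0.19277 + (+0.07445) = 0.26722
t = 2: p = 0.26722 + (+0.09331) = 0.36053
t = 2.5: p = 0.36053 + (+0.10917) = 0.46970

0.4697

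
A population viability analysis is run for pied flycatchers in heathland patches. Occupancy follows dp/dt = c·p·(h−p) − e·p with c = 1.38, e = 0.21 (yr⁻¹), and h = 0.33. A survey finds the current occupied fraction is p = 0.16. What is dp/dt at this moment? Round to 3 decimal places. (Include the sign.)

0.004

Colonization term: c·p·(h−p) = 1.38×0.16×0.1700 = 0.03754.
Extinction term: e·p = 0.03360.
dp/dt = 0.03754 − 0.03360 = 0.00394.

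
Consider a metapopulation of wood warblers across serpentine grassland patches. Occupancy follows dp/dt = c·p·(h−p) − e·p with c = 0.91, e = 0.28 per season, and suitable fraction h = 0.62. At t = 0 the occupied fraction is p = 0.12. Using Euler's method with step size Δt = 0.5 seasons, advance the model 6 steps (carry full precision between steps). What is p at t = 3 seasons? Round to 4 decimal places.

0.1854

Update rule: p ← p + [c·p·(h−p) − e·p]·Δt with Δt = 0.5.
t = 0.5: p = 0.12000 + (+0.01050) = 0.13050
t = 1: p = 0.13050 + (+0.01080) = 0.14130
t = 1.5: p = 0.14130 + (+0.01099) = 0.15229
t = 2: p = 0.15229 + (+0.01109) = 0.16338
t = 2.5: p = 0.16338 + (+0.01107) = 0.17445
t = 3: p = 0.17445 + (+0.01094) = 0.18539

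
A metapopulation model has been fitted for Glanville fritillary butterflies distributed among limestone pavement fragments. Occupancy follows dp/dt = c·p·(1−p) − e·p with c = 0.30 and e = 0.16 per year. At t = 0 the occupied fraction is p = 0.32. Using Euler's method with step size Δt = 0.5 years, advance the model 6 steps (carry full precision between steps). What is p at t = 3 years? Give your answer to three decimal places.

Update rule: p ← p + [c·p·(1−p) − e·p]·Δt with Δt = 0.5.
step 1: Δp = +0.00704, p = 0.32704
step 2: Δp = +0.00685, p = 0.33389
step 3: Δp = +0.00665, p = 0.34054
step 4: Δp = +0.00644, p = 0.34698
step 5: Δp = +0.00623, p = 0.35321
step 6: Δp = +0.00601, p = 0.35922

0.359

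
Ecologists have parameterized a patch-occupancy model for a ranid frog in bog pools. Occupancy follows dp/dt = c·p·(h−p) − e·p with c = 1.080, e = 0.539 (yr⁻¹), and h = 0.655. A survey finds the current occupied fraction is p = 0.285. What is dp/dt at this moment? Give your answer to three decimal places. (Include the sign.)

-0.040

Colonization term: c·p·(h−p) = 1.080×0.285×0.3700 = 0.11389.
Extinction term: e·p = 0.15362.
dp/dt = 0.11389 − 0.15362 = -0.03973.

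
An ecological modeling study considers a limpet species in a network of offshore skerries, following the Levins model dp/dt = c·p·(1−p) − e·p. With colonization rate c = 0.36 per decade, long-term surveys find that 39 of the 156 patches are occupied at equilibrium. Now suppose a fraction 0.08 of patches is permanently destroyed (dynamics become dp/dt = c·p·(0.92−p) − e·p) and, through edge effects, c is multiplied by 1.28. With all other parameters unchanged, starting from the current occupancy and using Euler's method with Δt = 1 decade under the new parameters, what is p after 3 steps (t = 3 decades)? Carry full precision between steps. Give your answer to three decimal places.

0.277

Observed p* = 39/156 = 0.25000.
Balance c(1−p*) = e gives e = 0.36×(1 − 0.25000) = 0.27000.
Starting from p₀ = 0.25000; update p ← p + (dp/dt)·Δt with the new parameters.
t = 1: p = 0.25000 + (+0.00968) = 0.25968
t = 2: p = 0.25968 + (+0.00890) = 0.26858
t = 3: p = 0.26858 + (+0.00810) = 0.27669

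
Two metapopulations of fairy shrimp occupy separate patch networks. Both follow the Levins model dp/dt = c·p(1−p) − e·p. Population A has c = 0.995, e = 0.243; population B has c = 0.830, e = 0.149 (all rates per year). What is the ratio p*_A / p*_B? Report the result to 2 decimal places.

A: p*_A = 1 − 0.243/0.995 = 0.7558.
B: p*_B = 1 − 0.149/0.830 = 0.8205.
p*_A / p*_B = 0.7558/0.8205 = 0.9211.

0.92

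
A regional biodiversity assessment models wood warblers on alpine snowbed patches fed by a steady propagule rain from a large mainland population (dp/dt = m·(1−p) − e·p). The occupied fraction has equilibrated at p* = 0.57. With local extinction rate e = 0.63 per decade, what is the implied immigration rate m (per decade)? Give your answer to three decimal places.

0.835

At equilibrium m(1−p*) = e·p*, so m = e·p*/(1−p*).
m = 0.63 × 0.57 / 0.4300 = 0.3591/0.4300 = 0.8351.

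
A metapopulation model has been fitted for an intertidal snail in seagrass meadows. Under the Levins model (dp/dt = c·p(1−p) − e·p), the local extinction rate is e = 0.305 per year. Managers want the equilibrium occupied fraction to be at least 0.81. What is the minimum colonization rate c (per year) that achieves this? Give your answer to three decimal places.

1.605

p* = 1 − e/c ≥ 0.81 requires e/c ≤ 0.1900, i.e. c ≥ e/0.1900.
c_min = 0.305/0.1900 = 1.6053.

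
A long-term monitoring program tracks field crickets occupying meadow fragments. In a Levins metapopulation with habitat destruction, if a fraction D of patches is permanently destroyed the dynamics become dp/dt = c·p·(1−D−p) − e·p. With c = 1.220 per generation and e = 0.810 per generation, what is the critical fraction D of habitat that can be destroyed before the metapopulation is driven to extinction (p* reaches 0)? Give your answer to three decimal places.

0.336

The nontrivial equilibrium is p* = (1−D) − e/c; extinction occurs when this hits zero.
So D_crit = 1 − e/c = 1 − 0.810/1.220 = 1 − 0.6639 = 0.3361.
This equals the undisturbed p*, a classic result of Lande's extension.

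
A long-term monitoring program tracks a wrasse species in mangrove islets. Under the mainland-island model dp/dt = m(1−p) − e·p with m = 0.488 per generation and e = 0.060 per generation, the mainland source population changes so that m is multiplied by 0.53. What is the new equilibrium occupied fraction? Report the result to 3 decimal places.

0.812

Before: p* = 0.488/(0.488+0.060) = 0.8905.
After: m = 0.25864, e = 0.06; p* = 0.25864/0.3186 = 0.8117.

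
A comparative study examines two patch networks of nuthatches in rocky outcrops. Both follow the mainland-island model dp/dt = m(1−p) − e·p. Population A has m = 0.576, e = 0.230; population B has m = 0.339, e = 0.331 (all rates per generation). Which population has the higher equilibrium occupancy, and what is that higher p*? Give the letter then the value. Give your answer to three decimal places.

A, 0.715

A: p*_A = m/(m+e) = 0.576/0.8060 = 0.7146.
B: p*_B = 0.339/0.6700 = 0.5060.
A is higher at 0.7146.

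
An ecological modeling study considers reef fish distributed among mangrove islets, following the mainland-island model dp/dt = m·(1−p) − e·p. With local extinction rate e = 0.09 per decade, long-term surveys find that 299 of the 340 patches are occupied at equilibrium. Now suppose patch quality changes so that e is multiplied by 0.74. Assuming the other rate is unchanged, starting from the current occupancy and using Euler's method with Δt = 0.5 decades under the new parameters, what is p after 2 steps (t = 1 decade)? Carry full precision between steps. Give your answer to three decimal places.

Observed p* = 299/340 = 0.87941.
Balance m(1−p*) = e·p* gives m = e·p*/(1−p*) = 0.09×0.87941/0.12059 = 0.65634.
Starting from p₀ = 0.87941; update p ← p + (dp/dt)·Δt with the new parameters.
  1  |  dp/dt·Δt = +0.010289  |  p_1 = 0.889701
  2  |  dp/dt·Δt = +0.006570  |  p_2 = 0.896271

0.896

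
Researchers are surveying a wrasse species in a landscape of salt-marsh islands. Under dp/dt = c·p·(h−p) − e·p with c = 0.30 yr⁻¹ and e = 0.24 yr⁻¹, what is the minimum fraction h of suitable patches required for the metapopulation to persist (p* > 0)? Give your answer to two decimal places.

0.80

p* = h − e/c is positive only when h > e/c.
h_min = e/c = 0.24/0.30 = 0.8000.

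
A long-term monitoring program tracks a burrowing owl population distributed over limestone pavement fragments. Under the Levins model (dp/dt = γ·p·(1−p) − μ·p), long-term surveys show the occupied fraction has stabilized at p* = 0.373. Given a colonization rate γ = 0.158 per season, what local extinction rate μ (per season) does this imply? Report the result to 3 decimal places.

0.099

At equilibrium γ(1−p*) = μ.
μ = 0.158 × (1 − 0.373) = 0.158 × 0.6270 = 0.0991.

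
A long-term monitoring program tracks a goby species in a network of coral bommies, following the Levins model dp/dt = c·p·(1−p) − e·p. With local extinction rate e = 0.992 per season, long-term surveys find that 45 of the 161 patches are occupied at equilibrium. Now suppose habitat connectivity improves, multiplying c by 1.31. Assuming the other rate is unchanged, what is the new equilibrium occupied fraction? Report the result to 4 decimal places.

0.4500

Observed p* = 45/161 = 0.27950.
Balance c(1−p*) = e gives c = e/(1 − 0.27950) = 0.992/0.72050 = 1.37682.
New p* = 1 − e/c = 1 − 0.99200/1.80363 = 0.45000.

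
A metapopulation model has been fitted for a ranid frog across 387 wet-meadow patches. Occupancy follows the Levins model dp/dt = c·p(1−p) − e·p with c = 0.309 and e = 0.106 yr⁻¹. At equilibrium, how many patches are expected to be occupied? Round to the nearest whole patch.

p* = 1 − e/c = 1 − 0.106/0.309 = 0.6570.
Expected occupied patches = N × p* = 387 × 0.6570 = 254.24 ≈ 254.

254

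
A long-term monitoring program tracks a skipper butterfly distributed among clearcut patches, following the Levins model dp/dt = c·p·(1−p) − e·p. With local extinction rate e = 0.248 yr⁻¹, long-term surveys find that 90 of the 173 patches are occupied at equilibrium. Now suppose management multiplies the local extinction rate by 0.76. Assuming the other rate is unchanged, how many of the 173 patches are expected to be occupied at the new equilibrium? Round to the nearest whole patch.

110

Observed p* = 90/173 = 0.52023.
Balance c(1−p*) = e gives c = e/(1 − 0.52023) = 0.248/0.47977 = 0.51691.
New p* = 1 − e/c = 1 − 0.18848/0.51691 = 0.63537.
Expected occupied = 173 × 0.63537 = 109.92 ≈ 110.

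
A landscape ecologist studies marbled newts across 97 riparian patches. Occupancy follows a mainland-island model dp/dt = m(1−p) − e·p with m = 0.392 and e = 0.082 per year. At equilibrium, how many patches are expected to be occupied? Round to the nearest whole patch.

80

p* = m/(m+e) = 0.392/0.4740 = 0.8270.
Expected occupied patches = N × p* = 97 × 0.8270 = 80.22 ≈ 80.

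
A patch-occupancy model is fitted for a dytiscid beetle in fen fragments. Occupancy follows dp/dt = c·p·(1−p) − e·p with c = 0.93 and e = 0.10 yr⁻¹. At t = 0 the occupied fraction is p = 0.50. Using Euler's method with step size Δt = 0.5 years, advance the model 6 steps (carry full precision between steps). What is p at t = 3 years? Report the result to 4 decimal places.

0.8545

Update rule: p ← p + [c·p·(1−p) − e·p]·Δt with Δt = 0.5.
  1  |  dp/dt·Δt = +0.091250  |  p_1 = 0.591250
  2  |  dp/dt·Δt = +0.082816  |  p_2 = 0.674066
  3  |  dp/dt·Δt = +0.068458  |  p_3 = 0.742523
  4  |  dp/dt·Δt = +0.051774  |  p_4 = 0.794297
  5  |  dp/dt·Δt = +0.036261  |  p_5 = 0.830558
  6  |  dp/dt·Δt = +0.023912  |  p_6 = 0.854470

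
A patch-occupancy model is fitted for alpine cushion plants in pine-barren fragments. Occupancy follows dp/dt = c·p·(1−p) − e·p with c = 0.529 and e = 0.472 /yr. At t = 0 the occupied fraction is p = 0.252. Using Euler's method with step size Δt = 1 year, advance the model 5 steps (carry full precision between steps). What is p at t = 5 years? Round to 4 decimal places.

Update rule: p ← p + [c·p·(1−p) − e·p]·Δt with Δt = 1.
t = 1: p = 0.25200 + (-0.01923) = 0.23277
t = 2: p = 0.23277 + (-0.01539) = 0.21738
t = 3: p = 0.21738 + (-0.01261) = 0.20477
t = 4: p = 0.20477 + (-0.01051) = 0.19426
t = 5: p = 0.19426 + (-0.00889) = 0.18537

0.1854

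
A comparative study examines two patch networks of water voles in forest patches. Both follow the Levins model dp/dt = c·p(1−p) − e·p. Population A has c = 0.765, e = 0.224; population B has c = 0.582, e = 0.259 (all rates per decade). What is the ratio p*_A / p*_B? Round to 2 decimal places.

1.27

A: p*_A = 1 − 0.224/0.765 = 0.7072.
B: p*_B = 1 − 0.259/0.582 = 0.5550.
p*_A / p*_B = 0.7072/0.5550 = 1.2743.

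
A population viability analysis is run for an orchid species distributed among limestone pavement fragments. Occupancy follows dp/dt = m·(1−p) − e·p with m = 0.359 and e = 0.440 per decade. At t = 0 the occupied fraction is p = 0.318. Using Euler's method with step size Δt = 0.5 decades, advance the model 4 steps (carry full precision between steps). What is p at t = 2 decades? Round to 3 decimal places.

0.432

Update rule: p ← p + [m·(1−p) − e·p]·Δt with Δt = 0.5.
  1  |  dp/dt·Δt = +0.052459  |  p_1 = 0.370459
  2  |  dp/dt·Δt = +0.031502  |  p_2 = 0.401961
  3  |  dp/dt·Δt = +0.018917  |  p_3 = 0.420877
  4  |  dp/dt·Δt = +0.011359  |  p_4 = 0.432237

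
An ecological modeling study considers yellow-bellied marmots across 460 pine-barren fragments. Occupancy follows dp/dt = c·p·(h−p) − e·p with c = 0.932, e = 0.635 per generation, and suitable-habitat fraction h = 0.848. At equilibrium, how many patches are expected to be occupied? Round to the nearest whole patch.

p* = h − e/c = 0.848 − 0.6813 = 0.1667.
Expected occupied patches = N × p* = 460 × 0.1667 = 76.67 ≈ 77.

77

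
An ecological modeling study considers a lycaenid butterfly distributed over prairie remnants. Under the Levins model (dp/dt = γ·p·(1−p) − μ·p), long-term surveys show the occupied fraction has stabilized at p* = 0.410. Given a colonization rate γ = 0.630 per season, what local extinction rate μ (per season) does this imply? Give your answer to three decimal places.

At equilibrium γ(1−p*) = μ.
μ = 0.630 × (1 − 0.410) = 0.630 × 0.5900 = 0.3717.

0.372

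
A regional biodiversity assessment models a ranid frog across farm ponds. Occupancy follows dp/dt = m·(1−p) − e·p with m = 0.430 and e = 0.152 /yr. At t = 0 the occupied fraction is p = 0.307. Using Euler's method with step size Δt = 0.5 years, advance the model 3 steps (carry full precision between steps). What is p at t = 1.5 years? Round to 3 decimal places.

Update rule: p ← p + [m·(1−p) − e·p]·Δt with Δt = 0.5.
p: 0.30700 → 0.43266  (Δp = +0.12566)
p: 0.43266 → 0.52176  (Δp = +0.08910)
p: 0.52176 → 0.58493  (Δp = +0.06317)

0.585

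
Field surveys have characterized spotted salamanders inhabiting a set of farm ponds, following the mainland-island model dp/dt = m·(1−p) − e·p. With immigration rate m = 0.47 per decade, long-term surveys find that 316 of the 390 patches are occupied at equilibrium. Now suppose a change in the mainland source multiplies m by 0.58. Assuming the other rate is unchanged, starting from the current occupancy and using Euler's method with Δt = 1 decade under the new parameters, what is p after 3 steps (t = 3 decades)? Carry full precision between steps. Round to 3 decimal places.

Observed p* = 316/390 = 0.81026.
Balance m(1−p*) = e·p* gives e = m(1−p*)/p* = 0.47×0.18974/0.81026 = 0.11006.
Starting from p₀ = 0.81026; update p ← p + (dp/dt)·Δt with the new parameters.
p: 0.81026 → 0.77280  (Δp = -0.03746)
p: 0.77280 → 0.74968  (Δp = -0.02312)
p: 0.74968 → 0.73540  (Δp = -0.01427)

0.735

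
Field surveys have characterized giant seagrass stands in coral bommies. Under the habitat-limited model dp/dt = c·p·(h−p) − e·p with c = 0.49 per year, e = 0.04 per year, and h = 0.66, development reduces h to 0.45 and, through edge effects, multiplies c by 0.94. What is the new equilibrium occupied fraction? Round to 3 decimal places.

Before: p* = h − e/c = 0.66 − 0.04/0.49 = 0.66 − 0.0816 = 0.5784.
After: c = 0.4606, e = 0.04, h = 0.45; p* = 0.45 − 0.04/0.4606 = 0.3632.

0.363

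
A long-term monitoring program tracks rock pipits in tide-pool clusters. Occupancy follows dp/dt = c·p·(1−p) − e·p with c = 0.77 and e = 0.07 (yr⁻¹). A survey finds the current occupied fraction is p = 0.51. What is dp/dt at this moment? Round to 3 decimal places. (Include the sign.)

0.157

Colonization term: c·p·(1−p) = 0.77×0.51×0.4900 = 0.19242.
Extinction term: e·p = 0.03570.
dp/dt = 0.19242 − 0.03570 = 0.15672.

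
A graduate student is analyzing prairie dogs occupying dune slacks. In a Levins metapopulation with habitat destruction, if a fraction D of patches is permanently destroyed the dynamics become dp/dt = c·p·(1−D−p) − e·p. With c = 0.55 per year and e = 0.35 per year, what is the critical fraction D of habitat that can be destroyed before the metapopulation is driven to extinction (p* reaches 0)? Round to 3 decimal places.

The nontrivial equilibrium is p* = (1−D) − e/c; extinction occurs when this hits zero.
So D_crit = 1 − e/c = 1 − 0.35/0.55 = 1 − 0.6364 = 0.3636.
This equals the undisturbed p*, a classic result of Lande's extension.

0.364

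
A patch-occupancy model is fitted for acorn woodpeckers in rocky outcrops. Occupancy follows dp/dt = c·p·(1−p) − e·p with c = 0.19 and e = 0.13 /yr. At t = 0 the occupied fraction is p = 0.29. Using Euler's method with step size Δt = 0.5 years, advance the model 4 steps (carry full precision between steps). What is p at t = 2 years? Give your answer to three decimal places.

Update rule: p ← p + [c·p·(1−p) − e·p]·Δt with Δt = 0.5.
step 1: Δp = +0.00071, p = 0.29071
step 2: Δp = +0.00069, p = 0.29140
step 3: Δp = +0.00068, p = 0.29208
step 4: Δp = +0.00066, p = 0.29274

0.293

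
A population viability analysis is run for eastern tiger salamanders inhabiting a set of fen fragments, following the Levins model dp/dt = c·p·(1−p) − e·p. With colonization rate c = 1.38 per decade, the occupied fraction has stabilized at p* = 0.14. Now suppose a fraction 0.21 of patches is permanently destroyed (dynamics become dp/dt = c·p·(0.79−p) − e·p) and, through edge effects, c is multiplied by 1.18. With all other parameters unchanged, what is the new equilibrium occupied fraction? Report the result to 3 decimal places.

Balance c(1−p*) = e gives e = 1.38×(1 − 0.14000) = 1.18680.
New p* = 0.79 − e/c = 0.79 − 1.18680/1.62840 = 0.06119.

0.061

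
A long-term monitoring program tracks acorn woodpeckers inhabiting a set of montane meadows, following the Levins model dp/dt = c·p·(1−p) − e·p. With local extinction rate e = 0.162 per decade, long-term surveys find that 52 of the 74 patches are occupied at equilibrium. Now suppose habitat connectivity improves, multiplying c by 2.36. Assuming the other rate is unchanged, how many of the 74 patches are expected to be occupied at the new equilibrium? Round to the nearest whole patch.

Observed p* = 52/74 = 0.70270.
Balance c(1−p*) = e gives c = e/(1 − 0.70270) = 0.162/0.29730 = 0.54490.
New p* = 1 − e/c = 1 − 0.16200/1.28596 = 0.87402.
Expected occupied = 74 × 0.87402 = 64.68 ≈ 65.

65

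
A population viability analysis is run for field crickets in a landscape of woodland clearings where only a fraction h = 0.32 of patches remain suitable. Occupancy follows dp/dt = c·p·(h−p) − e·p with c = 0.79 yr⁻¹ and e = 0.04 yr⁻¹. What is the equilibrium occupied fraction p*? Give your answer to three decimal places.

0.269

Setting dp/dt = 0 and dividing by p* gives c·(h−p*) = e.
So p* = h − e/c = 0.32 − 0.04/0.79 = 0.32 − 0.0506 = 0.2694.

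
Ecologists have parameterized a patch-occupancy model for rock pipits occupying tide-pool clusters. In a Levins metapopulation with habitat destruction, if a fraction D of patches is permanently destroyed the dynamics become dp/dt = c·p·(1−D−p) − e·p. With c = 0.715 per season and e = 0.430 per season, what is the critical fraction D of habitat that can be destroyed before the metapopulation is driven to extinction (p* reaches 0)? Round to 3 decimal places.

0.399

The nontrivial equilibrium is p* = (1−D) − e/c; extinction occurs when this hits zero.
So D_crit = 1 − e/c = 1 − 0.430/0.715 = 1 − 0.6014 = 0.3986.
This equals the undisturbed p*, a classic result of Lande's extension.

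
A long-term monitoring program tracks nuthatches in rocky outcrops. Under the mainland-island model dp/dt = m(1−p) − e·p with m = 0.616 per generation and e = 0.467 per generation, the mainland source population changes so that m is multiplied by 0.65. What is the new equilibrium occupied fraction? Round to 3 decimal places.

0.462

Before: p* = 0.616/(0.616+0.467) = 0.5688.
After: m = 0.4004, e = 0.467; p* = 0.4004/0.8674 = 0.4616.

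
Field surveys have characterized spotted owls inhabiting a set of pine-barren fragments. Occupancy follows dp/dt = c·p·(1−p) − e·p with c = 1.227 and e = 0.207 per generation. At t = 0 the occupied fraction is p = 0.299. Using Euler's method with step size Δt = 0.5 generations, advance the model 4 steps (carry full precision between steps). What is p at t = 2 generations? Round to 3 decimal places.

Update rule: p ← p + [c·p·(1−p) − e·p]·Δt with Δt = 0.5.
p: 0.29900 → 0.39664  (Δp = +0.09764)
p: 0.39664 → 0.50241  (Δp = +0.10577)
p: 0.50241 → 0.60378  (Δp = +0.10137)
p: 0.60378 → 0.68806  (Δp = +0.08428)

0.688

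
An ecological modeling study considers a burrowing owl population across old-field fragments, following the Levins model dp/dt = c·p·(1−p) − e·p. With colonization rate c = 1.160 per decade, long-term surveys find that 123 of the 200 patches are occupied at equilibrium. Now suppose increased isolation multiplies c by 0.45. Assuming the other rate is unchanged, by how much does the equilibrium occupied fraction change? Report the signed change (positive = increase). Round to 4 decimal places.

-0.4706

Observed p* = 123/200 = 0.61500.
Balance c(1−p*) = e gives e = 1.160×(1 − 0.61500) = 0.44660.
New p* = 1 − e/c = 1 − 0.44660/0.52200 = 0.14444.
Δp* = 0.14444 − 0.61500 = -0.47056.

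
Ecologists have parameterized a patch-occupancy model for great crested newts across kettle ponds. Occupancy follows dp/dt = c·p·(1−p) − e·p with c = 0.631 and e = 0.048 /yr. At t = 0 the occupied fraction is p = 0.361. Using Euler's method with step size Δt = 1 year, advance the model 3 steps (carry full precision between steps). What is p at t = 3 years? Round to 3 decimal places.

0.742

Update rule: p ← p + [c·p·(1−p) − e·p]·Δt with Δt = 1.
  1  |  dp/dt·Δt = +0.128230  |  p_1 = 0.489230
  2  |  dp/dt·Δt = +0.134194  |  p_2 = 0.623424
  3  |  dp/dt·Δt = +0.118213  |  p_3 = 0.741637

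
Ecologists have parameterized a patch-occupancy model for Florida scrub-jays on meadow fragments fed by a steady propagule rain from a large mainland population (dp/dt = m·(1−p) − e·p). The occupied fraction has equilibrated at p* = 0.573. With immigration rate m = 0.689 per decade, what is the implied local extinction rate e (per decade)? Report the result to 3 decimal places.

0.513

At equilibrium m(1−p*) = e·p*, so e = m(1−p*)/p*.
e = 0.689 × 0.4270 / 0.573 = 0.5134.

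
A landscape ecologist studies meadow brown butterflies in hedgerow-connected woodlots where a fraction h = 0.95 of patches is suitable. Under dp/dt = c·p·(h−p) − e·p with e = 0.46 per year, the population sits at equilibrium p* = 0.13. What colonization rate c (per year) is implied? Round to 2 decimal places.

At equilibrium c(h−p*) = e, so c = e/(h−p*).
c = 0.46/(0.95 − 0.13) = 0.46/0.8200 = 0.5610.

0.56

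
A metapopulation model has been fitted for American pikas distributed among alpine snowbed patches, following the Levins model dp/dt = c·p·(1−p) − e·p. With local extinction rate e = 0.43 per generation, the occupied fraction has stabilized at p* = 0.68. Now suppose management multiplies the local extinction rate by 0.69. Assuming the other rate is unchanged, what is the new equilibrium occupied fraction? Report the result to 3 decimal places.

Balance c(1−p*) = e gives c = e/(1 − 0.68000) = 0.43/0.32000 = 1.34375.
New p* = 1 − e/c = 1 − 0.29670/1.34375 = 0.77920.

0.779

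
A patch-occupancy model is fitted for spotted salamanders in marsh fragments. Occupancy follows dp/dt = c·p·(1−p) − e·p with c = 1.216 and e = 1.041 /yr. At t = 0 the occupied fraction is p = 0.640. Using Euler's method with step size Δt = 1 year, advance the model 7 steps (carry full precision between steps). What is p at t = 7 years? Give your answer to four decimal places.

Update rule: p ← p + [c·p·(1−p) − e·p]·Δt with Δt = 1.
  1  |  dp/dt·Δt = -0.386074  |  p_1 = 0.253926
  2  |  dp/dt·Δt = -0.033969  |  p_2 = 0.219958
  3  |  dp/dt·Δt = -0.020339  |  p_3 = 0.199618
  4  |  dp/dt·Δt = -0.013521  |  p_4 = 0.186097
  5  |  dp/dt·Δt = -0.009546  |  p_5 = 0.176551
  6  |  dp/dt·Δt = -0.007007  |  p_6 = 0.169545
  7  |  dp/dt·Δt = -0.005284  |  p_7 = 0.164261

0.1643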